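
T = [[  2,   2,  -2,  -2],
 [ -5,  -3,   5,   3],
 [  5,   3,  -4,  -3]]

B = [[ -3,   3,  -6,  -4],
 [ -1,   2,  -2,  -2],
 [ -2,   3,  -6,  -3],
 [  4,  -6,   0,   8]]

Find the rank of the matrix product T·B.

First compute TB:
[[-12,  16,  -4, -22],
 [ 20, -24,   6,  35],
 [-22,  27, -12, -38]]
Now row reduce the product.
R2 ← R2 + (5/3)·R1: [0, 8/3, -2/3, -5/3]
R3 ← R3 − (11/6)·R1: [0, -7/3, -14/3, 7/3]
R3 ← R3 + (7/8)·R2: [0, 0, -21/4, 7/8]
3 nonzero rows, so rank(TB) = 3.

3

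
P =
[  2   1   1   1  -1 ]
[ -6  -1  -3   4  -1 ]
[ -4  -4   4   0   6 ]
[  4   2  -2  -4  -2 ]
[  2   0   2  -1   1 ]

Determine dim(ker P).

Row reduce to echelon form.
R2 ← R2 + (3)·R1: [0, 2, 0, 7, -4]
R3 ← R3 + (2)·R1: [0, -2, 6, 2, 4]
R4 ← R4 − (2)·R1: [0, 0, -4, -6, 0]
R5 ← R5 − R1: [0, -1, 1, -2, 2]
R3 ← R3 + R2: [0, 0, 6, 9, 0]
R5 ← R5 + (1/2)·R2: [0, 0, 1, 3/2, 0]
R4 ← R4 + (2/3)·R3: [0, 0, 0, 0, 0]
R5 ← R5 − (1/6)·R3: [0, 0, 0, 0, 0]
3 nonzero rows, so rank(P) = 3.
P has 5 columns; by rank–nullity, nullity = 5 − 3 = 2.

2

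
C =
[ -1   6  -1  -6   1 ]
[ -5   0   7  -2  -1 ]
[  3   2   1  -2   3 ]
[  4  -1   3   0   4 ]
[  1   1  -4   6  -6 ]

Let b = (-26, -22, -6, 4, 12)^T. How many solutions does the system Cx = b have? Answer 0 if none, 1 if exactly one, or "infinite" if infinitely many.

infinite

Row reduce the augmented matrix [C | b].
R2 ← R2 − (5)·R1: [0, -30, 12, 28, -6, 108]
R3 ← R3 + (3)·R1: [0, 20, -2, -20, 6, -84]
R4 ← R4 + (4)·R1: [0, 23, -1, -24, 8, -100]
R5 ← R5 + R1: [0, 7, -5, 0, -5, -14]
R3 ← R3 + (2/3)·R2: [0, 0, 6, -4/3, 2, -12]
R4 ← R4 + (23/30)·R2: [0, 0, 41/5, -38/15, 17/5, -86/5]
R5 ← R5 + (7/30)·R2: [0, 0, -11/5, 98/15, -32/5, 56/5]
R4 ← R4 − (41/30)·R3: [0, 0, 0, -32/45, 2/3, -4/5]
R5 ← R5 + (11/30)·R3: [0, 0, 0, 272/45, -17/3, 34/5]
R5 ← R5 + (17/2)·R4: [0, 0, 0, 0, 0, 0]
The echelon form has 4 nonzero rows, and every pivot lies in the first 5 columns, so rank(C) = rank([C|b]) = 4.
The system is consistent.
rank = 4 < 5 unknowns, so there are infinitely many solutions.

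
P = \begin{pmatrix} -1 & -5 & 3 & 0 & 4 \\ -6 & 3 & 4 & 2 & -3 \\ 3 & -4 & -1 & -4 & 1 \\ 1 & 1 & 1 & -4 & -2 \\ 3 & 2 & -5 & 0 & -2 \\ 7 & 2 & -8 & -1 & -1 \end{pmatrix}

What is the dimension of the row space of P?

4

Row reduce to echelon form.
R2 ← R2 − (6)·R1: [0, 33, -14, 2, -27]
R3 ← R3 + (3)·R1: [0, -19, 8, -4, 13]
R4 ← R4 + R1: [0, -4, 4, -4, 2]
R5 ← R5 + (3)·R1: [0, -13, 4, 0, 10]
R6 ← R6 + (7)·R1: [0, -33, 13, -1, 27]
R3 ← R3 + (19/33)·R2: [0, 0, -2/33, -94/33, -28/11]
R4 ← R4 + (4/33)·R2: [0, 0, 76/33, -124/33, -14/11]
R5 ← R5 + (13/33)·R2: [0, 0, -50/33, 26/33, -7/11]
R6 ← R6 + R2: [0, 0, -1, 1, 0]
R4 ← R4 + (38)·R3: [0, 0, 0, -112, -98]
R5 ← R5 − (25)·R3: [0, 0, 0, 72, 63]
R6 ← R6 − (33/2)·R3: [0, 0, 0, 48, 42]
R5 ← R5 + (9/14)·R4: [0, 0, 0, 0, 0]
R6 ← R6 + (3/7)·R4: [0, 0, 0, 0, 0]
Echelon form has 4 nonzero rows, so rank(P) = 4.
The row space has dimension equal to the rank: 4.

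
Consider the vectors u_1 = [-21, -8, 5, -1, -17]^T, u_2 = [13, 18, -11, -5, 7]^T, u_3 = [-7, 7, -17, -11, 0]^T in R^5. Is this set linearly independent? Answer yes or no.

Form the matrix with these vectors as rows and row reduce.
R2 ← R2 + (13/21)·R1: [0, 274/21, -166/21, -118/21, -74/21]
R3 ← R3 − (1/3)·R1: [0, 29/3, -56/3, -32/3, 17/3]
R3 ← R3 − (203/274)·R2: [0, 0, -1755/137, -891/137, 1134/137]
3 nonzero rows, so the 3 vectors span a space of dimension 3.
Since 3 = 3, the vectors are linearly independent.

yes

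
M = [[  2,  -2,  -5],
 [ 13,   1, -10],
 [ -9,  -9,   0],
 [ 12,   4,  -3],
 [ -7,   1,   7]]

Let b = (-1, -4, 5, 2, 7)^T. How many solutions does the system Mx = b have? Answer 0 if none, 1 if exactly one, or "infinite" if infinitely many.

0

Row reduce the augmented matrix [M | b].
R2 ← R2 − (13/2)·R1: [0, 14, 45/2, 5/2]
R3 ← R3 + (9/2)·R1: [0, -18, -45/2, 1/2]
R4 ← R4 − (6)·R1: [0, 16, 27, 8]
R5 ← R5 + (7/2)·R1: [0, -6, -21/2, 7/2]
R3 ← R3 + (9/7)·R2: [0, 0, 45/7, 26/7]
R4 ← R4 − (8/7)·R2: [0, 0, 9/7, 36/7]
R5 ← R5 + (3/7)·R2: [0, 0, -6/7, 32/7]
R4 ← R4 − (1/5)·R3: [0, 0, 0, 22/5]
R5 ← R5 + (2/15)·R3: [0, 0, 0, 76/15]
R5 ← R5 − (38/33)·R4: [0, 0, 0, 0]
The echelon form has 4 nonzero rows; the last pivot sits in the augmented column, so rank(M) = 3 but rank([M|b]) = 4.
Since the ranks differ, the system is inconsistent.
It has no solutions.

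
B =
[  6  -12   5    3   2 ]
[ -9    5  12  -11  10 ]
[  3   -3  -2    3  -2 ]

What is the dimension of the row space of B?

2

Row reduce to echelon form.
R2 ← R2 + (3/2)·R1: [0, -13, 39/2, -13/2, 13]
R3 ← R3 − (1/2)·R1: [0, 3, -9/2, 3/2, -3]
R3 ← R3 + (3/13)·R2: [0, 0, 0, 0, 0]
Echelon form has 2 nonzero rows, so rank(B) = 2.
The row space has dimension equal to the rank: 2.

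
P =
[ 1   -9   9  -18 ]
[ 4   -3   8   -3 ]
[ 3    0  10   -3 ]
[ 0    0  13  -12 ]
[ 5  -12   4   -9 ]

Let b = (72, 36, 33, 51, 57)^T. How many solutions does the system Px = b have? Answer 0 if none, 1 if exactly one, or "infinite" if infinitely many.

Row reduce the augmented matrix [P | b].
R2 ← R2 − (4)·R1: [0, 33, -28, 69, -252]
R3 ← R3 − (3)·R1: [0, 27, -17, 51, -183]
R5 ← R5 − (5)·R1: [0, 33, -41, 81, -303]
R3 ← R3 − (9/11)·R2: [0, 0, 65/11, -60/11, 255/11]
R5 ← R5 − R2: [0, 0, -13, 12, -51]
R4 ← R4 − (11/5)·R3: [0, 0, 0, 0, 0]
R5 ← R5 + (11/5)·R3: [0, 0, 0, 0, 0]
The echelon form has 3 nonzero rows, and every pivot lies in the first 4 columns, so rank(P) = rank([P|b]) = 3.
The system is consistent.
rank = 3 < 4 unknowns, so there are infinitely many solutions.

infinite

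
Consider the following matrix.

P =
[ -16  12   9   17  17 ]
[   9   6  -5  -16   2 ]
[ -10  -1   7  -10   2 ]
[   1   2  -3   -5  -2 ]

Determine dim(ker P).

Row reduce to echelon form.
R2 ← R2 + (9/16)·R1: [0, 51/4, 1/16, -103/16, 185/16]
R3 ← R3 − (5/8)·R1: [0, -17/2, 11/8, -165/8, -69/8]
R4 ← R4 + (1/16)·R1: [0, 11/4, -39/16, -63/16, -15/16]
R3 ← R3 + (2/3)·R2: [0, 0, 17/12, -299/12, -11/12]
R4 ← R4 − (11/51)·R2: [0, 0, -125/51, -130/51, -175/51]
R4 ← R4 + (500/289)·R3: [0, 0, 0, -13195/289, -1450/289]
4 nonzero rows, so rank(P) = 4.
P has 5 columns; by rank–nullity, nullity = 5 − 4 = 1.

1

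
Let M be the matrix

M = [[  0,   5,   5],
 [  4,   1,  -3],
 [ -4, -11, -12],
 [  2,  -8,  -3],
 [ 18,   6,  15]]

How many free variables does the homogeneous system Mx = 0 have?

0

Row reduce to echelon form.
Swap R1 ↔ R2
R3 ← R3 + R1: [0, -10, -15]
R4 ← R4 − (1/2)·R1: [0, -17/2, -3/2]
R5 ← R5 − (9/2)·R1: [0, 3/2, 57/2]
R3 ← R3 + (2)·R2: [0, 0, -5]
R4 ← R4 + (17/10)·R2: [0, 0, 7]
R5 ← R5 − (3/10)·R2: [0, 0, 27]
R4 ← R4 + (7/5)·R3: [0, 0, 0]
R5 ← R5 + (27/5)·R3: [0, 0, 0]
3 nonzero rows, so rank(M) = 3.
M has 3 columns; by rank–nullity, nullity = 3 − 3 = 0.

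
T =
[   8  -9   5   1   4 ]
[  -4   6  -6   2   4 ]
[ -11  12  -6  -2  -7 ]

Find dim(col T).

2

Row reduce to echelon form.
R2 ← R2 + (1/2)·R1: [0, 3/2, -7/2, 5/2, 6]
R3 ← R3 + (11/8)·R1: [0, -3/8, 7/8, -5/8, -3/2]
R3 ← R3 + (1/4)·R2: [0, 0, 0, 0, 0]
Echelon form has 2 nonzero rows, so rank(T) = 2.
The column space has dimension equal to the rank: 2.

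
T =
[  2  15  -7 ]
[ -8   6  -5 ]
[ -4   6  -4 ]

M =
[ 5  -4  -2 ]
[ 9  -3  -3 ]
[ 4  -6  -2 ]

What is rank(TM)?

First compute TM:
[[117, -11, -35],
 [ -6,  44,   8],
 [ 18,  22,  -2]]
Now row reduce the product.
R2 ← R2 + (2/39)·R1: [0, 1694/39, 242/39]
R3 ← R3 − (2/13)·R1: [0, 308/13, 44/13]
R3 ← R3 − (6/11)·R2: [0, 0, 0]
2 nonzero rows, so rank(TM) = 2.

2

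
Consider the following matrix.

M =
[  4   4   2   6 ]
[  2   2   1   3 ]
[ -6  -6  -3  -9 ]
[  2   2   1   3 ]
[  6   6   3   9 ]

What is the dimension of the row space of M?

Row reduce to echelon form.
R2 ← R2 − (1/2)·R1: [0, 0, 0, 0]
R3 ← R3 + (3/2)·R1: [0, 0, 0, 0]
R4 ← R4 − (1/2)·R1: [0, 0, 0, 0]
R5 ← R5 − (3/2)·R1: [0, 0, 0, 0]
Echelon form has 1 nonzero row, so rank(M) = 1.
The row space has dimension equal to the rank: 1.

1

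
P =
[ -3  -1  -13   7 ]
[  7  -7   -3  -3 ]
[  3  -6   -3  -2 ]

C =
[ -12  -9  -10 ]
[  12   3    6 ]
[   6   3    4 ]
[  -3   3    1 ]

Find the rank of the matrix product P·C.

First compute PC:
[[-75,   6, -21],
 [-177, -102, -127],
 [-120, -60, -80]]
Now row reduce the product.
R2 ← R2 − (59/25)·R1: [0, -2904/25, -1936/25]
R3 ← R3 − (8/5)·R1: [0, -348/5, -232/5]
R3 ← R3 − (145/242)·R2: [0, 0, 0]
2 nonzero rows, so rank(PC) = 2.

2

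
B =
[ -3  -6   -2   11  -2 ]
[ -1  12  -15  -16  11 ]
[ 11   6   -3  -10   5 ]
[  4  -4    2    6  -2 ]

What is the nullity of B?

2

Row reduce to echelon form.
R2 ← R2 − (1/3)·R1: [0, 14, -43/3, -59/3, 35/3]
R3 ← R3 + (11/3)·R1: [0, -16, -31/3, 91/3, -7/3]
R4 ← R4 + (4/3)·R1: [0, -12, -2/3, 62/3, -14/3]
R3 ← R3 + (8/7)·R2: [0, 0, -187/7, 55/7, 11]
R4 ← R4 + (6/7)·R2: [0, 0, -272/21, 80/21, 16/3]
R4 ← R4 − (16/33)·R3: [0, 0, 0, 0, 0]
3 nonzero rows, so rank(B) = 3.
B has 5 columns; by rank–nullity, nullity = 5 − 3 = 2.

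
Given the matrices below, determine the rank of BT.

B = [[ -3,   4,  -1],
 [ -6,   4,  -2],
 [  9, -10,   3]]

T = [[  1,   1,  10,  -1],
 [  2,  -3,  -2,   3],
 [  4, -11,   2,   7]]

First compute BT:
[[  1,  -4, -40,   8],
 [ -6,   4, -72,   4],
 [  1,   6, 116, -18]]
Now row reduce the product.
R2 ← R2 + (6)·R1: [0, -20, -312, 52]
R3 ← R3 − R1: [0, 10, 156, -26]
R3 ← R3 + (1/2)·R2: [0, 0, 0, 0]
2 nonzero rows, so rank(BT) = 2.

2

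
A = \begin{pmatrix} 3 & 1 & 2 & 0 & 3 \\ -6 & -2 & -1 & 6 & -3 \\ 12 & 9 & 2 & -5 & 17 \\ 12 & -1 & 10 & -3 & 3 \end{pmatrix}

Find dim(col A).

Row reduce to echelon form.
R2 ← R2 + (2)·R1: [0, 0, 3, 6, 3]
R3 ← R3 − (4)·R1: [0, 5, -6, -5, 5]
R4 ← R4 − (4)·R1: [0, -5, 2, -3, -9]
Swap R2 ↔ R3
R4 ← R4 + R2: [0, 0, -4, -8, -4]
R4 ← R4 + (4/3)·R3: [0, 0, 0, 0, 0]
Echelon form has 3 nonzero rows, so rank(A) = 3.
The column space has dimension equal to the rank: 3.

3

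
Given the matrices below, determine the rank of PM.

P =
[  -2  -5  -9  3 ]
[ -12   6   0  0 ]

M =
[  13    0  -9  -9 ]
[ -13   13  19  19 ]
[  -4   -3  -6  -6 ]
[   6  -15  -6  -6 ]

2

First compute PM:
[[ 93, -83, -41, -41],
 [-234,  78, 222, 222]]
Now row reduce the product.
R2 ← R2 + (78/31)·R1: [0, -4056/31, 3684/31, 3684/31]
2 nonzero rows, so rank(PM) = 2.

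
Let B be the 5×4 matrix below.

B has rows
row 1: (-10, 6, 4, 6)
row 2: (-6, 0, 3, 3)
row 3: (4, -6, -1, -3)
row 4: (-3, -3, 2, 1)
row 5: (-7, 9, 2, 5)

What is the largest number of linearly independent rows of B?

Row reduce to echelon form.
R2 ← R2 − (3/5)·R1: [0, -18/5, 3/5, -3/5]
R3 ← R3 + (2/5)·R1: [0, -18/5, 3/5, -3/5]
R4 ← R4 − (3/10)·R1: [0, -24/5, 4/5, -4/5]
R5 ← R5 − (7/10)·R1: [0, 24/5, -4/5, 4/5]
R3 ← R3 − R2: [0, 0, 0, 0]
R4 ← R4 − (4/3)·R2: [0, 0, 0, 0]
R5 ← R5 + (4/3)·R2: [0, 0, 0, 0]
Echelon form has 2 nonzero rows, so rank(B) = 2.
The rank gives the maximum number of linearly independent rows: 2.

2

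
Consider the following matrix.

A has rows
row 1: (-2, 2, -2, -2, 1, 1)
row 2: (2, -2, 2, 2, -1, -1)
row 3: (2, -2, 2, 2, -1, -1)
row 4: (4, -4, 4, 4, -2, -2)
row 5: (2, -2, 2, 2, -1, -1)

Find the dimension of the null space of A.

Row reduce to echelon form.
R2 ← R2 + R1: [0, 0, 0, 0, 0, 0]
R3 ← R3 + R1: [0, 0, 0, 0, 0, 0]
R4 ← R4 + (2)·R1: [0, 0, 0, 0, 0, 0]
R5 ← R5 + R1: [0, 0, 0, 0, 0, 0]
1 nonzero row, so rank(A) = 1.
A has 6 columns; by rank–nullity, nullity = 6 − 1 = 5.

5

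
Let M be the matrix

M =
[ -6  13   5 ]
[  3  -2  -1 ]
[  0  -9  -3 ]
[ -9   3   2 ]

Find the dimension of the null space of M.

1

Row reduce to echelon form.
R2 ← R2 + (1/2)·R1: [0, 9/2, 3/2]
R4 ← R4 − (3/2)·R1: [0, -33/2, -11/2]
R3 ← R3 + (2)·R2: [0, 0, 0]
R4 ← R4 + (11/3)·R2: [0, 0, 0]
2 nonzero rows, so rank(M) = 2.
M has 3 columns; by rank–nullity, nullity = 3 − 2 = 1.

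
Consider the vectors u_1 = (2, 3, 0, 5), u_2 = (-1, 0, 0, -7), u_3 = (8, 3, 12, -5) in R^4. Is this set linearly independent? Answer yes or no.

yes

Form the matrix with these vectors as rows and row reduce.
R2 ← R2 + (1/2)·R1: [0, 3/2, 0, -9/2]
R3 ← R3 − (4)·R1: [0, -9, 12, -25]
R3 ← R3 + (6)·R2: [0, 0, 12, -52]
3 nonzero rows, so the 3 vectors span a space of dimension 3.
Since 3 = 3, the vectors are linearly independent.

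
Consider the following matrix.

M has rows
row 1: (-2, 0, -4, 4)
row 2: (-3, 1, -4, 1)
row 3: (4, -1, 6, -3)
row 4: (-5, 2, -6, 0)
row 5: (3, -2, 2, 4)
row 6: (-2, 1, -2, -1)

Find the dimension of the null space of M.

2

Row reduce to echelon form.
R2 ← R2 − (3/2)·R1: [0, 1, 2, -5]
R3 ← R3 + (2)·R1: [0, -1, -2, 5]
R4 ← R4 − (5/2)·R1: [0, 2, 4, -10]
R5 ← R5 + (3/2)·R1: [0, -2, -4, 10]
R6 ← R6 − R1: [0, 1, 2, -5]
R3 ← R3 + R2: [0, 0, 0, 0]
R4 ← R4 − (2)·R2: [0, 0, 0, 0]
R5 ← R5 + (2)·R2: [0, 0, 0, 0]
R6 ← R6 − R2: [0, 0, 0, 0]
2 nonzero rows, so rank(M) = 2.
M has 4 columns; by rank–nullity, nullity = 4 − 2 = 2.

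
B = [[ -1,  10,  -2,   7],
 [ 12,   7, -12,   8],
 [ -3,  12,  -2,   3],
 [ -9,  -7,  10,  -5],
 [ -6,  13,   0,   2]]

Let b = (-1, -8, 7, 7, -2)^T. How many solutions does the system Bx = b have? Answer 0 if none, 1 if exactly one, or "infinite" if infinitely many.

Row reduce the augmented matrix [B | b].
R2 ← R2 + (12)·R1: [0, 127, -36, 92, -20]
R3 ← R3 − (3)·R1: [0, -18, 4, -18, 10]
R4 ← R4 − (9)·R1: [0, -97, 28, -68, 16]
R5 ← R5 − (6)·R1: [0, -47, 12, -40, 4]
R3 ← R3 + (18/127)·R2: [0, 0, -140/127, -630/127, 910/127]
R4 ← R4 + (97/127)·R2: [0, 0, 64/127, 288/127, 92/127]
R5 ← R5 + (47/127)·R2: [0, 0, -168/127, -756/127, -432/127]
R4 ← R4 + (16/35)·R3: [0, 0, 0, 0, 4]
R5 ← R5 − (6/5)·R3: [0, 0, 0, 0, -12]
R5 ← R5 + (3)·R4: [0, 0, 0, 0, 0]
The echelon form has 4 nonzero rows; the last pivot sits in the augmented column, so rank(B) = 3 but rank([B|b]) = 4.
Since the ranks differ, the system is inconsistent.
It has no solutions.

0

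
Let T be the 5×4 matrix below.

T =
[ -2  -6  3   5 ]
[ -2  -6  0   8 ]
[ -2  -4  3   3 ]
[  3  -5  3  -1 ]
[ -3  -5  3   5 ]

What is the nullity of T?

Row reduce to echelon form.
R2 ← R2 − R1: [0, 0, -3, 3]
R3 ← R3 − R1: [0, 2, 0, -2]
R4 ← R4 + (3/2)·R1: [0, -14, 15/2, 13/2]
R5 ← R5 − (3/2)·R1: [0, 4, -3/2, -5/2]
Swap R2 ↔ R3
R4 ← R4 + (7)·R2: [0, 0, 15/2, -15/2]
R5 ← R5 − (2)·R2: [0, 0, -3/2, 3/2]
R4 ← R4 + (5/2)·R3: [0, 0, 0, 0]
R5 ← R5 − (1/2)·R3: [0, 0, 0, 0]
3 nonzero rows, so rank(T) = 3.
T has 4 columns; by rank–nullity, nullity = 4 − 3 = 1.

1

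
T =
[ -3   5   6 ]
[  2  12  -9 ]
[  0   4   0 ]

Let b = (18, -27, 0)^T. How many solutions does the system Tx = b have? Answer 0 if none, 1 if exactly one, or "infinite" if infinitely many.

1

Row reduce the augmented matrix [T | b].
R2 ← R2 + (2/3)·R1: [0, 46/3, -5, -15]
R3 ← R3 − (6/23)·R2: [0, 0, 30/23, 90/23]
The echelon form has 3 nonzero rows, and every pivot lies in the first 3 columns, so rank(T) = rank([T|b]) = 3.
The system is consistent.
rank = 3 = number of unknowns, so the solution is unique.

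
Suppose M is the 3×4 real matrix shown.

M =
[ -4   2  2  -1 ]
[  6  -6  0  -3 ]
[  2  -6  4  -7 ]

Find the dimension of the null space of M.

2

Row reduce to echelon form.
R2 ← R2 + (3/2)·R1: [0, -3, 3, -9/2]
R3 ← R3 + (1/2)·R1: [0, -5, 5, -15/2]
R3 ← R3 − (5/3)·R2: [0, 0, 0, 0]
2 nonzero rows, so rank(M) = 2.
M has 4 columns; by rank–nullity, nullity = 4 − 2 = 2.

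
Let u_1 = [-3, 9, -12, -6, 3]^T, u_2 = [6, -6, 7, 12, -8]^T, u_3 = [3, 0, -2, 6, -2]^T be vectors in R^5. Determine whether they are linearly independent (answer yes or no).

yes

Form the matrix with these vectors as rows and row reduce.
R2 ← R2 + (2)·R1: [0, 12, -17, 0, -2]
R3 ← R3 + R1: [0, 9, -14, 0, 1]
R3 ← R3 − (3/4)·R2: [0, 0, -5/4, 0, 5/2]
3 nonzero rows, so the 3 vectors span a space of dimension 3.
Since 3 = 3, the vectors are linearly independent.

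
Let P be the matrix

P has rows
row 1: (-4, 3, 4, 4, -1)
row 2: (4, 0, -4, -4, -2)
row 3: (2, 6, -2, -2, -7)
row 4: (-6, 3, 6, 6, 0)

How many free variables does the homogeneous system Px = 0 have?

Row reduce to echelon form.
R2 ← R2 + R1: [0, 3, 0, 0, -3]
R3 ← R3 + (1/2)·R1: [0, 15/2, 0, 0, -15/2]
R4 ← R4 − (3/2)·R1: [0, -3/2, 0, 0, 3/2]
R3 ← R3 − (5/2)·R2: [0, 0, 0, 0, 0]
R4 ← R4 + (1/2)·R2: [0, 0, 0, 0, 0]
2 nonzero rows, so rank(P) = 2.
P has 5 columns; by rank–nullity, nullity = 5 − 2 = 3.

3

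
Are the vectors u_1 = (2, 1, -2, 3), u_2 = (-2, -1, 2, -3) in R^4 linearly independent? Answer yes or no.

no

Form the matrix with these vectors as rows and row reduce.
R2 ← R2 + R1: [0, 0, 0, 0]
1 nonzero row, so the 2 vectors span a space of dimension 1.
Since 1 < 2, the vectors are linearly dependent.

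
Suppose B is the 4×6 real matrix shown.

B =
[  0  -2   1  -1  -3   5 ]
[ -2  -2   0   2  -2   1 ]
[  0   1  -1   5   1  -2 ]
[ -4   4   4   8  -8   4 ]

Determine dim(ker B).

Row reduce to echelon form.
Swap R1 ↔ R2
R4 ← R4 − (2)·R1: [0, 8, 4, 4, -4, 2]
R3 ← R3 + (1/2)·R2: [0, 0, -1/2, 9/2, -1/2, 1/2]
R4 ← R4 + (4)·R2: [0, 0, 8, 0, -16, 22]
R4 ← R4 + (16)·R3: [0, 0, 0, 72, -24, 30]
4 nonzero rows, so rank(B) = 4.
B has 6 columns; by rank–nullity, nullity = 6 − 4 = 2.

2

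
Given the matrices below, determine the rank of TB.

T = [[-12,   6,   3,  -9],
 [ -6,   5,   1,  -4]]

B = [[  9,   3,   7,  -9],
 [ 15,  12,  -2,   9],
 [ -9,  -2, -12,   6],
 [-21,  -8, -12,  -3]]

2

First compute TB:
[[144, 102, -24, 207],
 [ 96,  72, -16, 117]]
Now row reduce the product.
R2 ← R2 − (2/3)·R1: [0, 4, 0, -21]
2 nonzero rows, so rank(TB) = 2.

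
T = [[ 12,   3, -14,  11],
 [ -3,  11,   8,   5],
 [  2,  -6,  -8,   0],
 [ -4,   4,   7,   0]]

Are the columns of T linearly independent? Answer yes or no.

Row reduce T to echelon form.
R2 ← R2 + (1/4)·R1: [0, 47/4, 9/2, 31/4]
R3 ← R3 − (1/6)·R1: [0, -13/2, -17/3, -11/6]
R4 ← R4 + (1/3)·R1: [0, 5, 7/3, 11/3]
R3 ← R3 + (26/47)·R2: [0, 0, -448/141, 346/141]
R4 ← R4 − (20/47)·R2: [0, 0, 59/141, 52/141]
R4 ← R4 + (59/448)·R3: [0, 0, 0, 155/224]
4 pivots among 4 columns.
Every column is a pivot column, so the columns are linearly independent.

yes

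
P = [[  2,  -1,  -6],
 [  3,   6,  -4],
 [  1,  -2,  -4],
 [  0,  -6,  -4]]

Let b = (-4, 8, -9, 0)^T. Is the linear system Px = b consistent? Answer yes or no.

no

Row reduce the augmented matrix [P | b].
R2 ← R2 − (3/2)·R1: [0, 15/2, 5, 14]
R3 ← R3 − (1/2)·R1: [0, -3/2, -1, -7]
R3 ← R3 + (1/5)·R2: [0, 0, 0, -21/5]
R4 ← R4 + (4/5)·R2: [0, 0, 0, 56/5]
R4 ← R4 + (8/3)·R3: [0, 0, 0, 0]
The echelon form has 3 nonzero rows; the last pivot sits in the augmented column, so rank(P) = 2 but rank([P|b]) = 3.
Since the ranks differ, the system is inconsistent.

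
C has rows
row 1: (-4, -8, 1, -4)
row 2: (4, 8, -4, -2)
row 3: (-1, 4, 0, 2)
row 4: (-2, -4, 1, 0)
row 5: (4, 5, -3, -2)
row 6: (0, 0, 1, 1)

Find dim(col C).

4

Row reduce to echelon form.
R2 ← R2 + R1: [0, 0, -3, -6]
R3 ← R3 − (1/4)·R1: [0, 6, -1/4, 3]
R4 ← R4 − (1/2)·R1: [0, 0, 1/2, 2]
R5 ← R5 + R1: [0, -3, -2, -6]
Swap R2 ↔ R3
R5 ← R5 + (1/2)·R2: [0, 0, -17/8, -9/2]
R4 ← R4 + (1/6)·R3: [0, 0, 0, 1]
R5 ← R5 − (17/24)·R3: [0, 0, 0, -1/4]
R6 ← R6 + (1/3)·R3: [0, 0, 0, -1]
R5 ← R5 + (1/4)·R4: [0, 0, 0, 0]
R6 ← R6 + R4: [0, 0, 0, 0]
Echelon form has 4 nonzero rows, so rank(C) = 4.
The column space has dimension equal to the rank: 4.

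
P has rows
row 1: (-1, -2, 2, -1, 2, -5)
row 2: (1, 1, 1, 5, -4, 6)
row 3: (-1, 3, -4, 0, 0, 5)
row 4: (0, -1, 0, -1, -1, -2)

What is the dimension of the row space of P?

4

Row reduce to echelon form.
R2 ← R2 + R1: [0, -1, 3, 4, -2, 1]
R3 ← R3 − R1: [0, 5, -6, 1, -2, 10]
R3 ← R3 + (5)·R2: [0, 0, 9, 21, -12, 15]
R4 ← R4 − R2: [0, 0, -3, -5, 1, -3]
R4 ← R4 + (1/3)·R3: [0, 0, 0, 2, -3, 2]
Echelon form has 4 nonzero rows, so rank(P) = 4.
The row space has dimension equal to the rank: 4.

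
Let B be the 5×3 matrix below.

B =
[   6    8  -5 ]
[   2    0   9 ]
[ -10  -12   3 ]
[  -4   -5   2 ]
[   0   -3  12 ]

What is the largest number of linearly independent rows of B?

Row reduce to echelon form.
R2 ← R2 − (1/3)·R1: [0, -8/3, 32/3]
R3 ← R3 + (5/3)·R1: [0, 4/3, -16/3]
R4 ← R4 + (2/3)·R1: [0, 1/3, -4/3]
R3 ← R3 + (1/2)·R2: [0, 0, 0]
R4 ← R4 + (1/8)·R2: [0, 0, 0]
R5 ← R5 − (9/8)·R2: [0, 0, 0]
Echelon form has 2 nonzero rows, so rank(B) = 2.
The rank gives the maximum number of linearly independent rows: 2.

2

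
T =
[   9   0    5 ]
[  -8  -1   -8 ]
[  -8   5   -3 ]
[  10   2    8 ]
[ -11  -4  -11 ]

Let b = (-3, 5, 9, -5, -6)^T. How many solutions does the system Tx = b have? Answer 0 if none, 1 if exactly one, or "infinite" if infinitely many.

Row reduce the augmented matrix [T | b].
R2 ← R2 + (8/9)·R1: [0, -1, -32/9, 7/3]
R3 ← R3 + (8/9)·R1: [0, 5, 13/9, 19/3]
R4 ← R4 − (10/9)·R1: [0, 2, 22/9, -5/3]
R5 ← R5 + (11/9)·R1: [0, -4, -44/9, -29/3]
R3 ← R3 + (5)·R2: [0, 0, -49/3, 18]
R4 ← R4 + (2)·R2: [0, 0, -14/3, 3]
R5 ← R5 − (4)·R2: [0, 0, 28/3, -19]
R4 ← R4 − (2/7)·R3: [0, 0, 0, -15/7]
R5 ← R5 + (4/7)·R3: [0, 0, 0, -61/7]
R5 ← R5 − (61/15)·R4: [0, 0, 0, 0]
The echelon form has 4 nonzero rows; the last pivot sits in the augmented column, so rank(T) = 3 but rank([T|b]) = 4.
Since the ranks differ, the system is inconsistent.
It has no solutions.

0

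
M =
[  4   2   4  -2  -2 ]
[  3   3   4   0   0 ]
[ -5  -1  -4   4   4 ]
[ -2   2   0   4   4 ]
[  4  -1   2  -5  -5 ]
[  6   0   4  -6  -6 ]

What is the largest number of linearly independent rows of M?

Row reduce to echelon form.
R2 ← R2 − (3/4)·R1: [0, 3/2, 1, 3/2, 3/2]
R3 ← R3 + (5/4)·R1: [0, 3/2, 1, 3/2, 3/2]
R4 ← R4 + (1/2)·R1: [0, 3, 2, 3, 3]
R5 ← R5 − R1: [0, -3, -2, -3, -3]
R6 ← R6 − (3/2)·R1: [0, -3, -2, -3, -3]
R3 ← R3 − R2: [0, 0, 0, 0, 0]
R4 ← R4 − (2)·R2: [0, 0, 0, 0, 0]
R5 ← R5 + (2)·R2: [0, 0, 0, 0, 0]
R6 ← R6 + (2)·R2: [0, 0, 0, 0, 0]
Echelon form has 2 nonzero rows, so rank(M) = 2.
The rank gives the maximum number of linearly independent rows: 2.

2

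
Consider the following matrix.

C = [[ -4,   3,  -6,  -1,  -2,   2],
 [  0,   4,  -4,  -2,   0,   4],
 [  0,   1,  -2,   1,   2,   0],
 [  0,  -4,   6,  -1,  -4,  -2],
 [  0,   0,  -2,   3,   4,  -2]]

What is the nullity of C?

Row reduce to echelon form.
R3 ← R3 − (1/4)·R2: [0, 0, -1, 3/2, 2, -1]
R4 ← R4 + R2: [0, 0, 2, -3, -4, 2]
R4 ← R4 + (2)·R3: [0, 0, 0, 0, 0, 0]
R5 ← R5 − (2)·R3: [0, 0, 0, 0, 0, 0]
3 nonzero rows, so rank(C) = 3.
C has 6 columns; by rank–nullity, nullity = 6 − 3 = 3.

3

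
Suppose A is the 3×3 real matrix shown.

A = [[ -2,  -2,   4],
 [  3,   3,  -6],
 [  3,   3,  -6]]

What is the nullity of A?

Row reduce to echelon form.
R2 ← R2 + (3/2)·R1: [0, 0, 0]
R3 ← R3 + (3/2)·R1: [0, 0, 0]
1 nonzero row, so rank(A) = 1.
A has 3 columns; by rank–nullity, nullity = 3 − 1 = 2.

2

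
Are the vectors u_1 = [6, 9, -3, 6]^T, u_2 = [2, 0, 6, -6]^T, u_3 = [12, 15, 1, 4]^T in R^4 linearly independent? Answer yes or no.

Form the matrix with these vectors as rows and row reduce.
R2 ← R2 − (1/3)·R1: [0, -3, 7, -8]
R3 ← R3 − (2)·R1: [0, -3, 7, -8]
R3 ← R3 − R2: [0, 0, 0, 0]
2 nonzero rows, so the 3 vectors span a space of dimension 2.
Since 2 < 3, the vectors are linearly dependent.

no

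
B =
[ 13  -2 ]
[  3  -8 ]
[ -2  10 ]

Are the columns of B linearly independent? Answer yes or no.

yes

Row reduce B to echelon form.
R2 ← R2 − (3/13)·R1: [0, -98/13]
R3 ← R3 + (2/13)·R1: [0, 126/13]
R3 ← R3 + (9/7)·R2: [0, 0]
2 pivots among 2 columns.
Every column is a pivot column, so the columns are linearly independent.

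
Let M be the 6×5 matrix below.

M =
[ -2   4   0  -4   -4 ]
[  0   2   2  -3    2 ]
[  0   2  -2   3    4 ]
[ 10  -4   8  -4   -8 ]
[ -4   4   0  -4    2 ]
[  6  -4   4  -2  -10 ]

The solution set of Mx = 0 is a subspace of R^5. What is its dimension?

Row reduce to echelon form.
R4 ← R4 + (5)·R1: [0, 16, 8, -24, -28]
R5 ← R5 − (2)·R1: [0, -4, 0, 4, 10]
R6 ← R6 + (3)·R1: [0, 8, 4, -14, -22]
R3 ← R3 − R2: [0, 0, -4, 6, 2]
R4 ← R4 − (8)·R2: [0, 0, -8, 0, -44]
R5 ← R5 + (2)·R2: [0, 0, 4, -2, 14]
R6 ← R6 − (4)·R2: [0, 0, -4, -2, -30]
R4 ← R4 − (2)·R3: [0, 0, 0, -12, -48]
R5 ← R5 + R3: [0, 0, 0, 4, 16]
R6 ← R6 − R3: [0, 0, 0, -8, -32]
R5 ← R5 + (1/3)·R4: [0, 0, 0, 0, 0]
R6 ← R6 − (2/3)·R4: [0, 0, 0, 0, 0]
4 nonzero rows, so rank(M) = 4.
M has 5 columns; by rank–nullity, nullity = 5 − 4 = 1.

1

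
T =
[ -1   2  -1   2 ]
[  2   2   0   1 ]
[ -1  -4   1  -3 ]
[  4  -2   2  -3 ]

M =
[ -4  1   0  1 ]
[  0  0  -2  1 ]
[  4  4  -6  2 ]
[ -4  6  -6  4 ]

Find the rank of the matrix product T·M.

2

First compute TM:
[[ -8,   7, -10,   7],
 [-12,   8, -10,   8],
 [ 20, -15,  20, -15],
 [  4,  -6,  10,  -6]]
Now row reduce the product.
R2 ← R2 − (3/2)·R1: [0, -5/2, 5, -5/2]
R3 ← R3 + (5/2)·R1: [0, 5/2, -5, 5/2]
R4 ← R4 + (1/2)·R1: [0, -5/2, 5, -5/2]
R3 ← R3 + R2: [0, 0, 0, 0]
R4 ← R4 − R2: [0, 0, 0, 0]
2 nonzero rows, so rank(TM) = 2.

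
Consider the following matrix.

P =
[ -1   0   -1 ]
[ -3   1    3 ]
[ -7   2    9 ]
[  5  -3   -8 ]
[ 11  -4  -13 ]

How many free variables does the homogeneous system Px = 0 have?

0

Row reduce to echelon form.
R2 ← R2 − (3)·R1: [0, 1, 6]
R3 ← R3 − (7)·R1: [0, 2, 16]
R4 ← R4 + (5)·R1: [0, -3, -13]
R5 ← R5 + (11)·R1: [0, -4, -24]
R3 ← R3 − (2)·R2: [0, 0, 4]
R4 ← R4 + (3)·R2: [0, 0, 5]
R5 ← R5 + (4)·R2: [0, 0, 0]
R4 ← R4 − (5/4)·R3: [0, 0, 0]
3 nonzero rows, so rank(P) = 3.
P has 3 columns; by rank–nullity, nullity = 3 − 3 = 0.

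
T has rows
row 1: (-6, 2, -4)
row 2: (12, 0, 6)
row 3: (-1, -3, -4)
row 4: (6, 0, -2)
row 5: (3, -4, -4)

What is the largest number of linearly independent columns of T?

Row reduce to echelon form.
R2 ← R2 + (2)·R1: [0, 4, -2]
R3 ← R3 − (1/6)·R1: [0, -10/3, -10/3]
R4 ← R4 + R1: [0, 2, -6]
R5 ← R5 + (1/2)·R1: [0, -3, -6]
R3 ← R3 + (5/6)·R2: [0, 0, -5]
R4 ← R4 − (1/2)·R2: [0, 0, -5]
R5 ← R5 + (3/4)·R2: [0, 0, -15/2]
R4 ← R4 − R3: [0, 0, 0]
R5 ← R5 − (3/2)·R3: [0, 0, 0]
Echelon form has 3 nonzero rows, so rank(T) = 3.
The rank gives the maximum number of linearly independent columns: 3.

3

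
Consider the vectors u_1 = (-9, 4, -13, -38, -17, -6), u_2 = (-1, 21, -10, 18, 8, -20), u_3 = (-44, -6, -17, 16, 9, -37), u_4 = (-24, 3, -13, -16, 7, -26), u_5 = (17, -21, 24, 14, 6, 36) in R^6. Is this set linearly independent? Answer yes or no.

Form the matrix with these vectors as rows and row reduce.
R2 ← R2 − (1/9)·R1: [0, 185/9, -77/9, 200/9, 89/9, -58/3]
R3 ← R3 − (44/9)·R1: [0, -230/9, 419/9, 1816/9, 829/9, -23/3]
R4 ← R4 − (8/3)·R1: [0, -23/3, 65/3, 256/3, 157/3, -10]
R5 ← R5 + (17/9)·R1: [0, -121/9, -5/9, -520/9, -235/9, 74/3]
R3 ← R3 + (46/37)·R2: [0, 0, 1329/37, 8488/37, 3863/37, -1173/37]
R4 ← R4 + (69/185)·R2: [0, 0, 3418/185, 3464/37, 10364/185, -3184/185]
R5 ← R5 + (121/185)·R2: [0, 0, -1138/185, -1600/37, -3634/185, 2224/185]
R4 ← R4 − (3418/6645)·R3: [0, 0, 0, -161992/6645, 15406/6645, -2002/2215]
R5 ← R5 + (1138/6645)·R3: [0, 0, 0, -26288/6645, -11716/6645, 14602/2215]
R5 ← R5 − (3286/20249)·R4: [0, 0, 0, 0, -43320/20249, 136458/20249]
5 nonzero rows, so the 5 vectors span a space of dimension 5.
Since 5 = 5, the vectors are linearly independent.

yes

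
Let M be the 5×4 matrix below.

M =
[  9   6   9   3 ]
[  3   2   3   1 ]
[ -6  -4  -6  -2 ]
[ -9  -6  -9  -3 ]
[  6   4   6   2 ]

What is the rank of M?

1

Row reduce to echelon form.
R2 ← R2 − (1/3)·R1: [0, 0, 0, 0]
R3 ← R3 + (2/3)·R1: [0, 0, 0, 0]
R4 ← R4 + R1: [0, 0, 0, 0]
R5 ← R5 − (2/3)·R1: [0, 0, 0, 0]
Echelon form has 1 nonzero row, so rank(M) = 1.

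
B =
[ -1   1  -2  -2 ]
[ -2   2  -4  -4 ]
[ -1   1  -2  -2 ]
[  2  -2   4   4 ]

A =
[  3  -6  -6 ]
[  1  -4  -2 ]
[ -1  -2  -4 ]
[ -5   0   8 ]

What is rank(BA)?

1

First compute BA:
[[ 10,   6,  -4],
 [ 20,  12,  -8],
 [ 10,   6,  -4],
 [-20, -12,   8]]
Now row reduce the product.
R2 ← R2 − (2)·R1: [0, 0, 0]
R3 ← R3 − R1: [0, 0, 0]
R4 ← R4 + (2)·R1: [0, 0, 0]
1 nonzero row, so rank(BA) = 1.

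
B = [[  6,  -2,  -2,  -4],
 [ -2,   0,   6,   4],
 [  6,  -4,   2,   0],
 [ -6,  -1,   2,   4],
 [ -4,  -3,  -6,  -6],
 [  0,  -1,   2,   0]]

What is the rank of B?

Row reduce to echelon form.
R2 ← R2 + (1/3)·R1: [0, -2/3, 16/3, 8/3]
R3 ← R3 − R1: [0, -2, 4, 4]
R4 ← R4 + R1: [0, -3, 0, 0]
R5 ← R5 + (2/3)·R1: [0, -13/3, -22/3, -26/3]
R3 ← R3 − (3)·R2: [0, 0, -12, -4]
R4 ← R4 − (9/2)·R2: [0, 0, -24, -12]
R5 ← R5 − (13/2)·R2: [0, 0, -42, -26]
R6 ← R6 − (3/2)·R2: [0, 0, -6, -4]
R4 ← R4 − (2)·R3: [0, 0, 0, -4]
R5 ← R5 − (7/2)·R3: [0, 0, 0, -12]
R6 ← R6 − (1/2)·R3: [0, 0, 0, -2]
R5 ← R5 − (3)·R4: [0, 0, 0, 0]
R6 ← R6 − (1/2)·R4: [0, 0, 0, 0]
Echelon form has 4 nonzero rows, so rank(B) = 4.

4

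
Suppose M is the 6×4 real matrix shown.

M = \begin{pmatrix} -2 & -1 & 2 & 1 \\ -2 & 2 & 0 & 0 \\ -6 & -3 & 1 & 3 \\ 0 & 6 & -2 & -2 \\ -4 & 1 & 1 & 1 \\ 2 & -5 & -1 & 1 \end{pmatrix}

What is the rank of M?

Row reduce to echelon form.
R2 ← R2 − R1: [0, 3, -2, -1]
R3 ← R3 − (3)·R1: [0, 0, -5, 0]
R5 ← R5 − (2)·R1: [0, 3, -3, -1]
R6 ← R6 + R1: [0, -6, 1, 2]
R4 ← R4 − (2)·R2: [0, 0, 2, 0]
R5 ← R5 − R2: [0, 0, -1, 0]
R6 ← R6 + (2)·R2: [0, 0, -3, 0]
R4 ← R4 + (2/5)·R3: [0, 0, 0, 0]
R5 ← R5 − (1/5)·R3: [0, 0, 0, 0]
R6 ← R6 − (3/5)·R3: [0, 0, 0, 0]
Echelon form has 3 nonzero rows, so rank(M) = 3.

3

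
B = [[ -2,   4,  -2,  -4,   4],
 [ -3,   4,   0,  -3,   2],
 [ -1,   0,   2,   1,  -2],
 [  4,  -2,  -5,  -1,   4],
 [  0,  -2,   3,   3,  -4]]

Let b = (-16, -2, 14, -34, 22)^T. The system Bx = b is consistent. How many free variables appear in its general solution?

3

Row reduce the augmented matrix [B | b].
R2 ← R2 − (3/2)·R1: [0, -2, 3, 3, -4, 22]
R3 ← R3 − (1/2)·R1: [0, -2, 3, 3, -4, 22]
R4 ← R4 + (2)·R1: [0, 6, -9, -9, 12, -66]
R3 ← R3 − R2: [0, 0, 0, 0, 0, 0]
R4 ← R4 + (3)·R2: [0, 0, 0, 0, 0, 0]
R5 ← R5 − R2: [0, 0, 0, 0, 0, 0]
The echelon form has 2 nonzero rows, and every pivot lies in the first 5 columns, so rank(B) = rank([B|b]) = 2.
The system is consistent.
Free variables = (unknowns) − (rank) = 5 − 2 = 3.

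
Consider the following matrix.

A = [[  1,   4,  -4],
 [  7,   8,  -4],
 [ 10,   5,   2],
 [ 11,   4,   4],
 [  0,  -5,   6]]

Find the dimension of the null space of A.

1

Row reduce to echelon form.
R2 ← R2 − (7)·R1: [0, -20, 24]
R3 ← R3 − (10)·R1: [0, -35, 42]
R4 ← R4 − (11)·R1: [0, -40, 48]
R3 ← R3 − (7/4)·R2: [0, 0, 0]
R4 ← R4 − (2)·R2: [0, 0, 0]
R5 ← R5 − (1/4)·R2: [0, 0, 0]
2 nonzero rows, so rank(A) = 2.
A has 3 columns; by rank–nullity, nullity = 3 − 2 = 1.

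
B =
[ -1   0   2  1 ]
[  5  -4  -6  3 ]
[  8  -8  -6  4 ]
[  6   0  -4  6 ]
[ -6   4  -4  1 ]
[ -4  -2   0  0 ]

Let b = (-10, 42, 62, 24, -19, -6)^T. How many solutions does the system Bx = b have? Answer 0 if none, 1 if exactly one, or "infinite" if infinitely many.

1

Row reduce the augmented matrix [B | b].
R2 ← R2 + (5)·R1: [0, -4, 4, 8, -8]
R3 ← R3 + (8)·R1: [0, -8, 10, 12, -18]
R4 ← R4 + (6)·R1: [0, 0, 8, 12, -36]
R5 ← R5 − (6)·R1: [0, 4, -16, -5, 41]
R6 ← R6 − (4)·R1: [0, -2, -8, -4, 34]
R3 ← R3 − (2)·R2: [0, 0, 2, -4, -2]
R5 ← R5 + R2: [0, 0, -12, 3, 33]
R6 ← R6 − (1/2)·R2: [0, 0, -10, -8, 38]
R4 ← R4 − (4)·R3: [0, 0, 0, 28, -28]
R5 ← R5 + (6)·R3: [0, 0, 0, -21, 21]
R6 ← R6 + (5)·R3: [0, 0, 0, -28, 28]
R5 ← R5 + (3/4)·R4: [0, 0, 0, 0, 0]
R6 ← R6 + R4: [0, 0, 0, 0, 0]
The echelon form has 4 nonzero rows, and every pivot lies in the first 4 columns, so rank(B) = rank([B|b]) = 4.
The system is consistent.
rank = 4 = number of unknowns, so the solution is unique.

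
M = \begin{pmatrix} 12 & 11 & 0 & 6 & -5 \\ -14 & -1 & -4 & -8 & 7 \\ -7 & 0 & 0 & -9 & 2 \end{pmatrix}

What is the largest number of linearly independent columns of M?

3

Row reduce to echelon form.
R2 ← R2 + (7/6)·R1: [0, 71/6, -4, -1, 7/6]
R3 ← R3 + (7/12)·R1: [0, 77/12, 0, -11/2, -11/12]
R3 ← R3 − (77/142)·R2: [0, 0, 154/71, -352/71, -110/71]
Echelon form has 3 nonzero rows, so rank(M) = 3.
The rank gives the maximum number of linearly independent columns: 3.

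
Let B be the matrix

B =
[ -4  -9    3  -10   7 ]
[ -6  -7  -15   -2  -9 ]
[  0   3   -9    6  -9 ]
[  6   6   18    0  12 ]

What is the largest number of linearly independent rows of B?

Row reduce to echelon form.
R2 ← R2 − (3/2)·R1: [0, 13/2, -39/2, 13, -39/2]
R4 ← R4 + (3/2)·R1: [0, -15/2, 45/2, -15, 45/2]
R3 ← R3 − (6/13)·R2: [0, 0, 0, 0, 0]
R4 ← R4 + (15/13)·R2: [0, 0, 0, 0, 0]
Echelon form has 2 nonzero rows, so rank(B) = 2.
The rank gives the maximum number of linearly independent rows: 2.

2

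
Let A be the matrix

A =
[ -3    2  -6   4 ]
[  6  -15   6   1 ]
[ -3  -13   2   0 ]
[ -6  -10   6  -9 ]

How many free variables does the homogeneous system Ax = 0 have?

Row reduce to echelon form.
R2 ← R2 + (2)·R1: [0, -11, -6, 9]
R3 ← R3 − R1: [0, -15, 8, -4]
R4 ← R4 − (2)·R1: [0, -14, 18, -17]
R3 ← R3 − (15/11)·R2: [0, 0, 178/11, -179/11]
R4 ← R4 − (14/11)·R2: [0, 0, 282/11, -313/11]
R4 ← R4 − (141/89)·R3: [0, 0, 0, -238/89]
4 nonzero rows, so rank(A) = 4.
A has 4 columns; by rank–nullity, nullity = 4 − 4 = 0.

0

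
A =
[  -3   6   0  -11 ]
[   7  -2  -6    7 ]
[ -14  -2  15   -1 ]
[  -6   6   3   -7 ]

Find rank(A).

Row reduce to echelon form.
R2 ← R2 + (7/3)·R1: [0, 12, -6, -56/3]
R3 ← R3 − (14/3)·R1: [0, -30, 15, 151/3]
R4 ← R4 − (2)·R1: [0, -6, 3, 15]
R3 ← R3 + (5/2)·R2: [0, 0, 0, 11/3]
R4 ← R4 + (1/2)·R2: [0, 0, 0, 17/3]
R4 ← R4 − (17/11)·R3: [0, 0, 0, 0]
Echelon form has 3 nonzero rows, so rank(A) = 3.

3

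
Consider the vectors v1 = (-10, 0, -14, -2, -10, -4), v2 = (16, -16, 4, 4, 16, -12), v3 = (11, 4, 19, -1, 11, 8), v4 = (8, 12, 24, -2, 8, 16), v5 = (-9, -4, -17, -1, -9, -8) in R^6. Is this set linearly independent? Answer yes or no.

Form the matrix with these vectors as rows and row reduce.
R2 ← R2 + (8/5)·R1: [0, -16, -92/5, 4/5, 0, -92/5]
R3 ← R3 + (11/10)·R1: [0, 4, 18/5, -16/5, 0, 18/5]
R4 ← R4 + (4/5)·R1: [0, 12, 64/5, -18/5, 0, 64/5]
R5 ← R5 − (9/10)·R1: [0, -4, -22/5, 4/5, 0, -22/5]
R3 ← R3 + (1/4)·R2: [0, 0, -1, -3, 0, -1]
R4 ← R4 + (3/4)·R2: [0, 0, -1, -3, 0, -1]
R5 ← R5 − (1/4)·R2: [0, 0, 1/5, 3/5, 0, 1/5]
R4 ← R4 − R3: [0, 0, 0, 0, 0, 0]
R5 ← R5 + (1/5)·R3: [0, 0, 0, 0, 0, 0]
3 nonzero rows, so the 5 vectors span a space of dimension 3.
Since 3 < 5, the vectors are linearly dependent.

no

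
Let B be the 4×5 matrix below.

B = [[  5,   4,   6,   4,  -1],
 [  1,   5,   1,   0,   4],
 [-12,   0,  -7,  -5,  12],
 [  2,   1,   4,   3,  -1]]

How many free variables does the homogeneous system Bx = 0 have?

Row reduce to echelon form.
R2 ← R2 − (1/5)·R1: [0, 21/5, -1/5, -4/5, 21/5]
R3 ← R3 + (12/5)·R1: [0, 48/5, 37/5, 23/5, 48/5]
R4 ← R4 − (2/5)·R1: [0, -3/5, 8/5, 7/5, -3/5]
R3 ← R3 − (16/7)·R2: [0, 0, 55/7, 45/7, 0]
R4 ← R4 + (1/7)·R2: [0, 0, 11/7, 9/7, 0]
R4 ← R4 − (1/5)·R3: [0, 0, 0, 0, 0]
3 nonzero rows, so rank(B) = 3.
B has 5 columns; by rank–nullity, nullity = 5 − 3 = 2.

2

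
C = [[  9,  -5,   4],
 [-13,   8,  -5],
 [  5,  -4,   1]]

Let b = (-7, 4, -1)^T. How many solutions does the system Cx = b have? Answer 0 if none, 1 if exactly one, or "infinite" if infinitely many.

Row reduce the augmented matrix [C | b].
R2 ← R2 + (13/9)·R1: [0, 7/9, 7/9, -55/9]
R3 ← R3 − (5/9)·R1: [0, -11/9, -11/9, 26/9]
R3 ← R3 + (11/7)·R2: [0, 0, 0, -47/7]
The echelon form has 3 nonzero rows; the last pivot sits in the augmented column, so rank(C) = 2 but rank([C|b]) = 3.
Since the ranks differ, the system is inconsistent.
It has no solutions.

0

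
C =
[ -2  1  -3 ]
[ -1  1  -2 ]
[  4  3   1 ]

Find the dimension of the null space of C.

1

Row reduce to echelon form.
R2 ← R2 − (1/2)·R1: [0, 1/2, -1/2]
R3 ← R3 + (2)·R1: [0, 5, -5]
R3 ← R3 − (10)·R2: [0, 0, 0]
2 nonzero rows, so rank(C) = 2.
C has 3 columns; by rank–nullity, nullity = 3 − 2 = 1.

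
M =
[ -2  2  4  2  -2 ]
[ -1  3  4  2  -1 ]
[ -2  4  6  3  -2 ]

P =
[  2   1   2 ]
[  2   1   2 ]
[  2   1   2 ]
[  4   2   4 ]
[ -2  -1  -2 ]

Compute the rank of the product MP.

First compute MP:
[[ 20,  10,  20],
 [ 22,  11,  22],
 [ 32,  16,  32]]
Now row reduce the product.
R2 ← R2 − (11/10)·R1: [0, 0, 0]
R3 ← R3 − (8/5)·R1: [0, 0, 0]
1 nonzero row, so rank(MP) = 1.

1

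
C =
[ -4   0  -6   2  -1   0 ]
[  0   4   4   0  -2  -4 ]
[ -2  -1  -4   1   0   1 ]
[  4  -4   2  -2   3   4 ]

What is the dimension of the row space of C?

Row reduce to echelon form.
R3 ← R3 − (1/2)·R1: [0, -1, -1, 0, 1/2, 1]
R4 ← R4 + R1: [0, -4, -4, 0, 2, 4]
R3 ← R3 + (1/4)·R2: [0, 0, 0, 0, 0, 0]
R4 ← R4 + R2: [0, 0, 0, 0, 0, 0]
Echelon form has 2 nonzero rows, so rank(C) = 2.
The row space has dimension equal to the rank: 2.

2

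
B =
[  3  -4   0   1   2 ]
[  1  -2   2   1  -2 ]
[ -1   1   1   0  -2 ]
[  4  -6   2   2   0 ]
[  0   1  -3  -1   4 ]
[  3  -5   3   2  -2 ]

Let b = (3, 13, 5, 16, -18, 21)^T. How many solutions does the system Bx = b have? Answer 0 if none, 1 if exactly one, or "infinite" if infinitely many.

infinite

Row reduce the augmented matrix [B | b].
R2 ← R2 − (1/3)·R1: [0, -2/3, 2, 2/3, -8/3, 12]
R3 ← R3 + (1/3)·R1: [0, -1/3, 1, 1/3, -4/3, 6]
R4 ← R4 − (4/3)·R1: [0, -2/3, 2, 2/3, -8/3, 12]
R6 ← R6 − R1: [0, -1, 3, 1, -4, 18]
R3 ← R3 − (1/2)·R2: [0, 0, 0, 0, 0, 0]
R4 ← R4 − R2: [0, 0, 0, 0, 0, 0]
R5 ← R5 + (3/2)·R2: [0, 0, 0, 0, 0, 0]
R6 ← R6 − (3/2)·R2: [0, 0, 0, 0, 0, 0]
The echelon form has 2 nonzero rows, and every pivot lies in the first 5 columns, so rank(B) = rank([B|b]) = 2.
The system is consistent.
rank = 2 < 5 unknowns, so there are infinitely many solutions.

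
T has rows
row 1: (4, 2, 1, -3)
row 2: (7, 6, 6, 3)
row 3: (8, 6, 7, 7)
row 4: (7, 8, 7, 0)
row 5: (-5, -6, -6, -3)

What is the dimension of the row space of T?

3

Row reduce to echelon form.
R2 ← R2 − (7/4)·R1: [0, 5/2, 17/4, 33/4]
R3 ← R3 − (2)·R1: [0, 2, 5, 13]
R4 ← R4 − (7/4)·R1: [0, 9/2, 21/4, 21/4]
R5 ← R5 + (5/4)·R1: [0, -7/2, -19/4, -27/4]
R3 ← R3 − (4/5)·R2: [0, 0, 8/5, 32/5]
R4 ← R4 − (9/5)·R2: [0, 0, -12/5, -48/5]
R5 ← R5 + (7/5)·R2: [0, 0, 6/5, 24/5]
R4 ← R4 + (3/2)·R3: [0, 0, 0, 0]
R5 ← R5 − (3/4)·R3: [0, 0, 0, 0]
Echelon form has 3 nonzero rows, so rank(T) = 3.
The row space has dimension equal to the rank: 3.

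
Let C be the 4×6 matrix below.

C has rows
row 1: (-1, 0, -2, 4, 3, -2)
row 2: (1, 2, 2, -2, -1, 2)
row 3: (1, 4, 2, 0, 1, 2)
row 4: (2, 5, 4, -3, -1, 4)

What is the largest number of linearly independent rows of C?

Row reduce to echelon form.
R2 ← R2 + R1: [0, 2, 0, 2, 2, 0]
R3 ← R3 + R1: [0, 4, 0, 4, 4, 0]
R4 ← R4 + (2)·R1: [0, 5, 0, 5, 5, 0]
R3 ← R3 − (2)·R2: [0, 0, 0, 0, 0, 0]
R4 ← R4 − (5/2)·R2: [0, 0, 0, 0, 0, 0]
Echelon form has 2 nonzero rows, so rank(C) = 2.
The rank gives the maximum number of linearly independent rows: 2.

2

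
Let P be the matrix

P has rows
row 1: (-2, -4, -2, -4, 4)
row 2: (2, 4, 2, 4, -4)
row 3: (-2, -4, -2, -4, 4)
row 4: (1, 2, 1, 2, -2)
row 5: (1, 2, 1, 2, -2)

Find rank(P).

1

Row reduce to echelon form.
R2 ← R2 + R1: [0, 0, 0, 0, 0]
R3 ← R3 − R1: [0, 0, 0, 0, 0]
R4 ← R4 + (1/2)·R1: [0, 0, 0, 0, 0]
R5 ← R5 + (1/2)·R1: [0, 0, 0, 0, 0]
Echelon form has 1 nonzero row, so rank(P) = 1.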